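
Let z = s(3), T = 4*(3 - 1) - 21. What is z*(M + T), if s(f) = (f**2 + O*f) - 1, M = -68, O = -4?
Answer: 324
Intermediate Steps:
T = -13 (T = 4*2 - 21 = 8 - 21 = -13)
s(f) = -1 + f**2 - 4*f (s(f) = (f**2 - 4*f) - 1 = -1 + f**2 - 4*f)
z = -4 (z = -1 + 3**2 - 4*3 = -1 + 9 - 12 = -4)
z*(M + T) = -4*(-68 - 13) = -4*(-81) = 324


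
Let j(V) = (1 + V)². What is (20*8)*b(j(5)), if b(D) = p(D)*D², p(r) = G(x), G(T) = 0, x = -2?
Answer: 0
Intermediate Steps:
p(r) = 0
b(D) = 0 (b(D) = 0*D² = 0)
(20*8)*b(j(5)) = (20*8)*0 = 160*0 = 0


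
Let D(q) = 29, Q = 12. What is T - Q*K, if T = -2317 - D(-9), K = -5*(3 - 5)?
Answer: -2466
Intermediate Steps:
K = 10 (K = -5*(-2) = 10)
T = -2346 (T = -2317 - 1*29 = -2317 - 29 = -2346)
T - Q*K = -2346 - 12*10 = -2346 - 1*120 = -2346 - 120 = -2466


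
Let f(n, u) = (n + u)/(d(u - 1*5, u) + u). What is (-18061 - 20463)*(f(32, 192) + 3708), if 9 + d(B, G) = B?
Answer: -26431008208/185 ≈ -1.4287e+8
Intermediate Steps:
d(B, G) = -9 + B
f(n, u) = (n + u)/(-14 + 2*u) (f(n, u) = (n + u)/((-9 + (u - 1*5)) + u) = (n + u)/((-9 + (u - 5)) + u) = (n + u)/((-9 + (-5 + u)) + u) = (n + u)/((-14 + u) + u) = (n + u)/(-14 + 2*u))
(-18061 - 20463)*(f(32, 192) + 3708) = (-18061 - 20463)*((32 + 192)/(2*(-7 + 192)) + 3708) = -38524*((1/2)*224/185 + 3708) = -38524*((1/2)*(1/185)*224 + 3708) = -38524*(112/185 + 3708) = -38524*686092/185 = -26431008208/185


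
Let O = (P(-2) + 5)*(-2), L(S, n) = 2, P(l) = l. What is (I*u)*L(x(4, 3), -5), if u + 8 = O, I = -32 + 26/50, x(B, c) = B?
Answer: 22036/25 ≈ 881.44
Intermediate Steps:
I = -787/25 (I = -32 + 26*(1/50) = -32 + 13/25 = -787/25 ≈ -31.480)
O = -6 (O = (-2 + 5)*(-2) = 3*(-2) = -6)
u = -14 (u = -8 - 6 = -14)
(I*u)*L(x(4, 3), -5) = -787/25*(-14)*2 = (11018/25)*2 = 22036/25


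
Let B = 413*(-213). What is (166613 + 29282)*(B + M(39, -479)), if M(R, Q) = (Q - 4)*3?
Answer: -17516539110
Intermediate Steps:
M(R, Q) = -12 + 3*Q (M(R, Q) = (-4 + Q)*3 = -12 + 3*Q)
B = -87969
(166613 + 29282)*(B + M(39, -479)) = (166613 + 29282)*(-87969 + (-12 + 3*(-479))) = 195895*(-87969 + (-12 - 1437)) = 195895*(-87969 - 1449) = 195895*(-89418) = -17516539110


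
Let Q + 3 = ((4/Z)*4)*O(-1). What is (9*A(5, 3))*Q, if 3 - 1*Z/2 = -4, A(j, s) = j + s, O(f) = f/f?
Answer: -936/7 ≈ -133.71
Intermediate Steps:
O(f) = 1
Z = 14 (Z = 6 - 2*(-4) = 6 + 8 = 14)
Q = -13/7 (Q = -3 + ((4/14)*4)*1 = -3 + ((4*(1/14))*4)*1 = -3 + ((2/7)*4)*1 = -3 + (8/7)*1 = -3 + 8/7 = -13/7 ≈ -1.8571)
(9*A(5, 3))*Q = (9*(5 + 3))*(-13/7) = (9*8)*(-13/7) = 72*(-13/7) = -936/7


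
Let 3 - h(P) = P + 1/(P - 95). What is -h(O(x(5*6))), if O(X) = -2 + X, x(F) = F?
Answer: 1674/67 ≈ 24.985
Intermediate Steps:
h(P) = 3 - P - 1/(-95 + P) (h(P) = 3 - (P + 1/(P - 95)) = 3 - (P + 1/(-95 + P)) = 3 + (-P - 1/(-95 + P)) = 3 - P - 1/(-95 + P))
-h(O(x(5*6))) = -(-286 - (-2 + 5*6)² + 98*(-2 + 5*6))/(-95 + (-2 + 5*6)) = -(-286 - (-2 + 30)² + 98*(-2 + 30))/(-95 + (-2 + 30)) = -(-286 - 1*28² + 98*28)/(-95 + 28) = -(-286 - 1*784 + 2744)/(-67) = -(-1)*(-286 - 784 + 2744)/67 = -(-1)*1674/67 = -1*(-1674/67) = 1674/67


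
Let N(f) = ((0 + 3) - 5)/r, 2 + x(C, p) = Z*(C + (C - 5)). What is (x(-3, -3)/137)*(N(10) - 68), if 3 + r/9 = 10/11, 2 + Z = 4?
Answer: 112432/9453 ≈ 11.894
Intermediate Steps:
Z = 2 (Z = -2 + 4 = 2)
x(C, p) = -12 + 4*C (x(C, p) = -2 + 2*(C + (C - 5)) = -2 + 2*(C + (-5 + C)) = -2 + 2*(-5 + 2*C) = -2 + (-10 + 4*C) = -12 + 4*C)
r = -207/11 (r = -27 + 9*(10/11) = -27 + 90/11 = -207/11 ≈ -18.818)
N(f) = 22/207 (N(f) = ((0 + 3) - 5)/(-207/11) = (3 - 5)*(-11/207) = -2*(-11/207) = 22/207)
(x(-3, -3)/137)*(N(10) - 68) = ((-12 + 4*(-3))/137)*(22/207 - 68) = ((-12 - 12)*(1/137))*(-14054/207) = -24*1/137*(-14054/207) = -24/137*(-14054/207) = 112432/9453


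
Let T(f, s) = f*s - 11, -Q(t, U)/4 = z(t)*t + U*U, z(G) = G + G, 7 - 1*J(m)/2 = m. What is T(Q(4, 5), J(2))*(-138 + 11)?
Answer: 290957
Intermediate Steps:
J(m) = 14 - 2*m
z(G) = 2*G
Q(t, U) = -8*t**2 - 4*U**2 (Q(t, U) = -4*((2*t)*t + U*U) = -4*(2*t**2 + U**2) = -4*(U**2 + 2*t**2) = -8*t**2 - 4*U**2)
T(f, s) = -11 + f*s
T(Q(4, 5), J(2))*(-138 + 11) = (-11 + (-8*4**2 - 4*5**2)*(14 - 2*2))*(-138 + 11) = (-11 + (-8*16 - 4*25)*(14 - 4))*(-127) = (-11 + (-128 - 100)*10)*(-127) = (-11 - 228*10)*(-127) = (-11 - 2280)*(-127) = -2291*(-127) = 290957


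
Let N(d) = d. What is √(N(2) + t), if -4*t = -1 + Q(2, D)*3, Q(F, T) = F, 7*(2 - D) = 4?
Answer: √3/2 ≈ 0.86602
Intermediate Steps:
D = 10/7 (D = 2 - ⅐*4 = 2 - 4/7 = 10/7 ≈ 1.4286)
t = -5/4 (t = -(-1 + 2*3)/4 = -(-1 + 6)/4 = -¼*5 = -5/4 ≈ -1.2500)
√(N(2) + t) = √(2 - 5/4) = √(¾) = √3/2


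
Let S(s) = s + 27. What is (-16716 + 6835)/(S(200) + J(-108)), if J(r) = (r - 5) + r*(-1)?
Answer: -9881/222 ≈ -44.509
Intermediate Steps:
J(r) = -5 (J(r) = (-5 + r) - r = -5)
S(s) = 27 + s
(-16716 + 6835)/(S(200) + J(-108)) = (-16716 + 6835)/((27 + 200) - 5) = -9881/(227 - 5) = -9881/222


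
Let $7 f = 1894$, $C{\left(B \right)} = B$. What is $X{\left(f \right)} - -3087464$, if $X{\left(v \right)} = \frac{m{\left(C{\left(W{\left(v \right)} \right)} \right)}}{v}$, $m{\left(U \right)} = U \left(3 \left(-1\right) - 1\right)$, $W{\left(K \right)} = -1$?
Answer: $\frac{2923828422}{947} \approx 3.0875 \cdot 10^{6}$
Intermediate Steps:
$m{\left(U \right)} = - 4 U$ ($m{\left(U \right)} = U \left(-3 - 1\right) = U \left(-4\right) = - 4 U$)
$f = \frac{1894}{7}$ ($f = \frac{1}{7} \cdot 1894 = \frac{1894}{7} \approx 270.57$)
$X{\left(v \right)} = \frac{4}{v}$ ($X{\left(v \right)} = \frac{\left(-4\right) \left(-1\right)}{v} = \frac{4}{v}$)
$X{\left(f \right)} - -3087464 = \frac{4}{\frac{1894}{7}} - -3087464 = 4 \cdot \frac{7}{1894} + 3087464 = \frac{14}{947} + 3087464 = \frac{2923828422}{947}$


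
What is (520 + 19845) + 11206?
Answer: 31571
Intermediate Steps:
(520 + 19845) + 11206 = 20365 + 11206 = 31571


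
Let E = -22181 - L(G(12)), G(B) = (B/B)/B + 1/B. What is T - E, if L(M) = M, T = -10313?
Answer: 71209/6 ≈ 11868.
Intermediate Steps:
G(B) = 2/B (G(B) = 1/B + 1/B = 2/B)
E = -133087/6 (E = -22181 - 2/12 = -22181 - 1*⅙ = -22181 - ⅙ = -133087/6 ≈ -22181.)
T - E = -10313 - 1*(-133087/6) = -10313 + 133087/6 = 71209/6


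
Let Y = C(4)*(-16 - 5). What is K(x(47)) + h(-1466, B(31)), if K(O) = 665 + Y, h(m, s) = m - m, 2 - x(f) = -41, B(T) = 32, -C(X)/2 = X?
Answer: 833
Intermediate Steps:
C(X) = -2*X
x(f) = 43 (x(f) = 2 - 1*(-41) = 2 + 41 = 43)
h(m, s) = 0
Y = 168 (Y = (-2*4)*(-16 - 5) = -8*(-21) = 168)
K(O) = 833 (K(O) = 665 + 168 = 833)
K(x(47)) + h(-1466, B(31)) = 833 + 0 = 833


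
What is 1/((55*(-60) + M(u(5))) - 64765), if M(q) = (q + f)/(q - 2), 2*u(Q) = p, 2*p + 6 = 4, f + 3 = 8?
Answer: -5/340334 ≈ -1.4691e-5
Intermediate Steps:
f = 5 (f = -3 + 8 = 5)
p = -1 (p = -3 + (1/2)*4 = -3 + 2 = -1)
u(Q) = -1/2 (u(Q) = (1/2)*(-1) = -1/2)
M(q) = (5 + q)/(-2 + q) (M(q) = (q + 5)/(q - 2) = (5 + q)/(-2 + q))
1/((55*(-60) + M(u(5))) - 64765) = 1/((55*(-60) + (5 - 1/2)/(-2 - 1/2)) - 64765) = 1/((-3300 + (9/2)/(-5/2)) - 64765) = 1/((-3300 - 2/5*9/2) - 64765) = 1/((-3300 - 9/5) - 64765) = 1/(-16509/5 - 64765) = 1/(-340334/5) = -5/340334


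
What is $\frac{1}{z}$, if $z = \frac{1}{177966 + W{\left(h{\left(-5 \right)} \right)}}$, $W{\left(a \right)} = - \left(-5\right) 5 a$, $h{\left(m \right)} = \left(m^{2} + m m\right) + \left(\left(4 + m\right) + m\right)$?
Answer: $179066$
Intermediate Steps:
$h{\left(m \right)} = 4 + 2 m + 2 m^{2}$ ($h{\left(m \right)} = \left(m^{2} + m^{2}\right) + \left(4 + 2 m\right) = 2 m^{2} + \left(4 + 2 m\right) = 4 + 2 m + 2 m^{2}$)
$W{\left(a \right)} = 25 a$ ($W{\left(a \right)} = \left(-1\right) \left(-25\right) a = 25 a$)
$z = \frac{1}{179066}$ ($z = \frac{1}{177966 + 25 \left(4 + 2 \left(-5\right) + 2 \left(-5\right)^{2}\right)} = \frac{1}{177966 + 25 \left(4 - 10 + 2 \cdot 25\right)} = \frac{1}{177966 + 25 \left(4 - 10 + 50\right)} = \frac{1}{177966 + 25 \cdot 44} = \frac{1}{177966 + 1100} = \frac{1}{179066} \approx 5.5845 \cdot 10^{-6}$)
$\frac{1}{z} = \frac{1}{\frac{1}{179066}} = 179066$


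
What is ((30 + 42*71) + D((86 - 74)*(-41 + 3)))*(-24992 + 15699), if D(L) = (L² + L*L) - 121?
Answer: -3891564559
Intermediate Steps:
D(L) = -121 + 2*L² (D(L) = (L² + L²) - 121 = 2*L² - 121 = -121 + 2*L²)
((30 + 42*71) + D((86 - 74)*(-41 + 3)))*(-24992 + 15699) = ((30 + 42*71) + (-121 + 2*((86 - 74)*(-41 + 3))²))*(-24992 + 15699) = ((30 + 2982) + (-121 + 2*(12*(-38))²))*(-9293) = (3012 + (-121 + 2*(-456)²))*(-9293) = (3012 + (-121 + 2*207936))*(-9293) = (3012 + (-121 + 415872))*(-9293) = (3012 + 415751)*(-9293) = 418763*(-9293) = -3891564559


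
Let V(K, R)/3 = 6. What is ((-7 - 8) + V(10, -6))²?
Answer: 9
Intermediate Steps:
V(K, R) = 18 (V(K, R) = 3*6 = 18)
((-7 - 8) + V(10, -6))² = ((-7 - 8) + 18)² = (-15 + 18)² = 3² = 9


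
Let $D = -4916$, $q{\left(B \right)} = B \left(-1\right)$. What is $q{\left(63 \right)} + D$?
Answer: $-4979$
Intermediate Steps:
$q{\left(B \right)} = - B$
$q{\left(63 \right)} + D = \left(-1\right) 63 - 4916 = -63 - 4916 = -4979$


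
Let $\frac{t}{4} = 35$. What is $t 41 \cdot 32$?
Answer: $183680$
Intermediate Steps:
$t = 140$ ($t = 4 \cdot 35 = 140$)
$t 41 \cdot 32 = 140 \cdot 41 \cdot 32 = 5740 \cdot 32 = 183680$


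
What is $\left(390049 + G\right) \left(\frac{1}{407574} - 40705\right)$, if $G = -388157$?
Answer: $- \frac{15694423486874}{203787} \approx -7.7014 \cdot 10^{7}$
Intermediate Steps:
$\left(390049 + G\right) \left(\frac{1}{407574} - 40705\right) = \left(390049 - 388157\right) \left(\frac{1}{407574} - 40705\right) = 1892 \left(\frac{1}{407574} - 40705\right) = 1892 \left(- \frac{16590299669}{407574}\right) = - \frac{15694423486874}{203787}$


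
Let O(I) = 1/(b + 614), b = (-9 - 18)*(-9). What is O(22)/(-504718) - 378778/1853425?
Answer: -163837897789053/801686613991550 ≈ -0.20437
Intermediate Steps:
b = 243 (b = -27*(-9) = 243)
O(I) = 1/857 (O(I) = 1/(243 + 614) = 1/857)
O(22)/(-504718) - 378778/1853425 = (1/857)/(-504718) - 378778/1853425 = (1/857)*(-1/504718) - 378778*1/1853425 = -1/432543326 - 378778/1853425 = -163837897789053/801686613991550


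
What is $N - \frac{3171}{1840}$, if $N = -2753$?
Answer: $- \frac{5068691}{1840} \approx -2754.7$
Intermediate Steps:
$N - \frac{3171}{1840} = -2753 - \frac{3171}{1840} = - \frac{5068691}{1840}$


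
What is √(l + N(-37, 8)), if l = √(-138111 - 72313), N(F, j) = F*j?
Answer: √(-296 + 2*I*√52606) ≈ 11.179 + 20.517*I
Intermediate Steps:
l = 2*I*√52606 (l = √(-210424) = 2*I*√52606 ≈ 458.72*I)
√(l + N(-37, 8)) = √(2*I*√52606 - 37*8) = √(2*I*√52606 - 296) = √(-296 + 2*I*√52606)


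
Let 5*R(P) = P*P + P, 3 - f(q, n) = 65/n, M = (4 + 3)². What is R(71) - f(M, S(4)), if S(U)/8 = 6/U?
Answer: 61489/60 ≈ 1024.8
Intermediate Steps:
S(U) = 48/U (S(U) = 8*(6/U) = 48/U)
M = 49 (M = 7² = 49)
f(q, n) = 3 - 65/n
R(P) = P/5 + P²/5 (R(P) = (P*P + P)/5 = (P² + P)/5 = (P + P²)/5 = P/5 + P²/5)
R(71) - f(M, S(4)) = (⅕)*71*(1 + 71) - (3 - 65/(48/4)) = (⅕)*71*72 - (3 - 65/(48*(¼))) = 5112/5 - (3 - 65/12) = 5112/5 - 1*(-29/12) = 5112/5 + 29/12 = 61489/60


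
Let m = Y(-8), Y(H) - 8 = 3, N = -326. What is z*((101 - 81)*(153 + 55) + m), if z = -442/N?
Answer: 921791/163 ≈ 5655.2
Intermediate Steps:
Y(H) = 11 (Y(H) = 8 + 3 = 11)
m = 11
z = 221/163 (z = -442/(-326) = -442*(-1/326) = 221/163 ≈ 1.3558)
z*((101 - 81)*(153 + 55) + m) = 221*((101 - 81)*(153 + 55) + 11)/163 = 221*(20*208 + 11)/163 = 221*(4160 + 11)/163 = (221/163)*4171 = 921791/163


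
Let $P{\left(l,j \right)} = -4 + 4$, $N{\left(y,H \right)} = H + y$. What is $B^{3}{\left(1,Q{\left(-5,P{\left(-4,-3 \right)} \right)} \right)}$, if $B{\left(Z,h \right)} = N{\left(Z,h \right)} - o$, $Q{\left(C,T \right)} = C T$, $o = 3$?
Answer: $-8$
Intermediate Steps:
$P{\left(l,j \right)} = 0$
$B{\left(Z,h \right)} = -3 + Z + h$ ($B{\left(Z,h \right)} = \left(h + Z\right) - 3 = \left(Z + h\right) - 3 = -3 + Z + h$)
$B^{3}{\left(1,Q{\left(-5,P{\left(-4,-3 \right)} \right)} \right)} = \left(-3 + 1 - 0\right)^{3} = \left(-3 + 1 + 0\right)^{3} = \left(-2\right)^{3} = -8$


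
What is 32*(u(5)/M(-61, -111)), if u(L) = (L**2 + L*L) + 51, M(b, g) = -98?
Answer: -1616/49 ≈ -32.980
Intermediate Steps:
u(L) = 51 + 2*L**2 (u(L) = (L**2 + L**2) + 51 = 2*L**2 + 51 = 51 + 2*L**2)
32*(u(5)/M(-61, -111)) = 32*((51 + 2*5**2)/(-98)) = 32*((51 + 2*25)*(-1/98)) = 32*((51 + 50)*(-1/98)) = 32*(101*(-1/98)) = 32*(-101/98) = -1616/49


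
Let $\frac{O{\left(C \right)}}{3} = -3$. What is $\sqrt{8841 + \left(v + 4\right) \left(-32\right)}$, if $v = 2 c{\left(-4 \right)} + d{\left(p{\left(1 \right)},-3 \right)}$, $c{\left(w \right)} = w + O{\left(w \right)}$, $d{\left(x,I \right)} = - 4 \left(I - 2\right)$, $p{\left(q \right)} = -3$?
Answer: $\sqrt{8905} \approx 94.366$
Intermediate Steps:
$O{\left(C \right)} = -9$ ($O{\left(C \right)} = 3 \left(-3\right) = -9$)
$d{\left(x,I \right)} = 8 - 4 I$ ($d{\left(x,I \right)} = - 4 \left(I - 2\right) = - 4 \left(-2 + I\right) = 8 - 4 I$)
$c{\left(w \right)} = -9 + w$ ($c{\left(w \right)} = w - 9 = -9 + w$)
$v = -6$ ($v = 2 \left(-9 - 4\right) + \left(8 - -12\right) = 2 \left(-13\right) + \left(8 + 12\right) = -26 + 20 = -6$)
$\sqrt{8841 + \left(v + 4\right) \left(-32\right)} = \sqrt{8841 + \left(-6 + 4\right) \left(-32\right)} = \sqrt{8841 - -64} = \sqrt{8841 + 64} = \sqrt{8905}$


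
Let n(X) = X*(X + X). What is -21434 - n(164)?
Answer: -75226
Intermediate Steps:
n(X) = 2*X² (n(X) = X*(2*X) = 2*X²)
-21434 - n(164) = -21434 - 2*164² = -21434 - 2*26896 = -21434 - 1*53792 = -21434 - 53792 = -75226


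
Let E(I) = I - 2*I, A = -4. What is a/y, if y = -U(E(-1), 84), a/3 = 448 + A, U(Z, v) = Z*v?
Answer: -111/7 ≈ -15.857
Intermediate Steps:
E(I) = -I
a = 1332 (a = 3*(448 - 4) = 3*444 = 1332)
y = -84 (y = -(-1*(-1))*84 = -84 ≈ -84.000)
a/y = 1332/(-84) = 1332*(-1/84) = -111/7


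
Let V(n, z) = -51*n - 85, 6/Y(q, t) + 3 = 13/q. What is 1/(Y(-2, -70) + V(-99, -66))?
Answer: 19/94304 ≈ 0.00020148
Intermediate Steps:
Y(q, t) = 6/(-3 + 13/q)
V(n, z) = -85 - 51*n
1/(Y(-2, -70) + V(-99, -66)) = 1/(-6*(-2)/(-13 + 3*(-2)) + (-85 - 51*(-99))) = 1/(-6*(-2)/(-13 - 6) + (-85 + 5049)) = 1/(-6*(-2)/(-19) + 4964) = 1/(-6*(-2)*(-1/19) + 4964) = 1/(-12/19 + 4964) = 1/(94304/19) = 19/94304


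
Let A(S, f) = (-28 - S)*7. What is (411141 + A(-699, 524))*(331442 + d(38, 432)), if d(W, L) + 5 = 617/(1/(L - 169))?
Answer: 205302547304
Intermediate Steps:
A(S, f) = -196 - 7*S
d(W, L) = -104278 + 617*L (d(W, L) = -5 + 617/(1/(L - 169)) = -5 + 617/(1/(-169 + L)) = -5 + 617*(-169 + L) = -5 + (-104273 + 617*L) = -104278 + 617*L)
(411141 + A(-699, 524))*(331442 + d(38, 432)) = (411141 + (-196 - 7*(-699)))*(331442 + (-104278 + 617*432)) = (411141 + (-196 + 4893))*(331442 + (-104278 + 266544)) = (411141 + 4697)*(331442 + 162266) = 415838*493708 = 205302547304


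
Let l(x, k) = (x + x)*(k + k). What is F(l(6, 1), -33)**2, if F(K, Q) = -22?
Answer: 484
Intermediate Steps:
l(x, k) = 4*k*x (l(x, k) = (2*x)*(2*k) = 4*k*x)
F(l(6, 1), -33)**2 = (-22)**2 = 484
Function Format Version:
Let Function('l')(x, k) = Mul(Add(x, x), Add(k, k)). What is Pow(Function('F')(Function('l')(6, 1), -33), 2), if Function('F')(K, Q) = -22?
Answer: 484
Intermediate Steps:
Function('l')(x, k) = Mul(4, k, x) (Function('l')(x, k) = Mul(Mul(2, x), Mul(2, k)) = Mul(4, k, x))
Pow(Function('F')(Function('l')(6, 1), -33), 2) = Pow(-22, 2) = 484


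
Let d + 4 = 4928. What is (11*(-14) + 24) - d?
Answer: -5054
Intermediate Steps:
d = 4924 (d = -4 + 4928 = 4924)
(11*(-14) + 24) - d = (11*(-14) + 24) - 1*4924 = (-154 + 24) - 4924 = -130 - 4924 = -5054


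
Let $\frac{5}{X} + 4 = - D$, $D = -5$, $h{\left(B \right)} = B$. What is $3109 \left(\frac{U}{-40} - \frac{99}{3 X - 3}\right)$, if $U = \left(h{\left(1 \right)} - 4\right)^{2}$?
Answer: $- \frac{1053951}{40} \approx -26349.0$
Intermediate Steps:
$U = 9$ ($U = \left(1 - 4\right)^{2} = \left(-3\right)^{2} = 9$)
$X = 5$ ($X = \frac{5}{-4 - -5} = \frac{5}{-4 + 5} = \frac{5}{1} = 5 \cdot 1 = 5$)
$3109 \left(\frac{U}{-40} - \frac{99}{3 X - 3}\right) = 3109 \left(\frac{9}{-40} - \frac{99}{3 \cdot 5 - 3}\right) = 3109 \left(9 \left(- \frac{1}{40}\right) - \frac{99}{15 - 3}\right) = 3109 \left(- \frac{9}{40} - \frac{99}{12}\right) = 3109 \left(- \frac{9}{40} - \frac{33}{4}\right) = 3109 \left(- \frac{339}{40}\right) = - \frac{1053951}{40}$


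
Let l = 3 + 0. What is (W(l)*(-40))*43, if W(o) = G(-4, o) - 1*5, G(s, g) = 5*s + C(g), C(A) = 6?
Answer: 32680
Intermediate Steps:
G(s, g) = 6 + 5*s (G(s, g) = 5*s + 6 = 6 + 5*s)
l = 3
W(o) = -19 (W(o) = (6 + 5*(-4)) - 1*5 = (6 - 20) - 5 = -14 - 5 = -19)
(W(l)*(-40))*43 = -19*(-40)*43 = 760*43 = 32680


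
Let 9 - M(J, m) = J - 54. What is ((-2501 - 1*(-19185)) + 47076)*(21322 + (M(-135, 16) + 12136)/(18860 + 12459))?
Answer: 42578676275520/31319 ≈ 1.3595e+9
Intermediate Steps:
M(J, m) = 63 - J (M(J, m) = 9 - (J - 54) = 9 - (-54 + J) = 9 + (54 - J) = 63 - J)
((-2501 - 1*(-19185)) + 47076)*(21322 + (M(-135, 16) + 12136)/(18860 + 12459)) = ((-2501 - 1*(-19185)) + 47076)*(21322 + ((63 - 1*(-135)) + 12136)/(18860 + 12459)) = ((-2501 + 19185) + 47076)*(21322 + ((63 + 135) + 12136)/31319) = (16684 + 47076)*(21322 + (198 + 12136)*(1/31319)) = 63760*(21322 + 12334*(1/31319)) = 63760*(21322 + 12334/31319) = 63760*(667796052/31319) = 42578676275520/31319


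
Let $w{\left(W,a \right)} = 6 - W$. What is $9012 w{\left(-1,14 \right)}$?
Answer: $63084$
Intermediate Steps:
$9012 w{\left(-1,14 \right)} = 9012 \left(6 - -1\right) = 9012 \left(6 + 1\right) = 9012 \cdot 7 = 63084$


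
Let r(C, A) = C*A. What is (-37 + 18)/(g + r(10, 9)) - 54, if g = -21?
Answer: -3745/69 ≈ -54.275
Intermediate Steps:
r(C, A) = A*C
(-37 + 18)/(g + r(10, 9)) - 54 = (-37 + 18)/(-21 + 9*10) - 54 = -19/(-21 + 90) - 54 = -19/69 - 54 = -3745/69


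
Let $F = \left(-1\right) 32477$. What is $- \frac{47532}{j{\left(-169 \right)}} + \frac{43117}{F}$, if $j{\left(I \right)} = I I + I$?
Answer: $- \frac{230656219}{76840582} \approx -3.0018$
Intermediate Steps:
$j{\left(I \right)} = I + I^{2}$ ($j{\left(I \right)} = I^{2} + I = I + I^{2}$)
$F = -32477$
$- \frac{47532}{j{\left(-169 \right)}} + \frac{43117}{F} = - \frac{47532}{\left(-169\right) \left(1 - 169\right)} + \frac{43117}{-32477} = - \frac{47532}{\left(-169\right) \left(-168\right)} + 43117 \left(- \frac{1}{32477}\right) = - \frac{47532}{28392} - \frac{43117}{32477} = \left(-47532\right) \frac{1}{28392} - \frac{43117}{32477} = - \frac{3961}{2366} - \frac{43117}{32477} = - \frac{230656219}{76840582}$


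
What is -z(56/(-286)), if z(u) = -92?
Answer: 92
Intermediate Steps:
-z(56/(-286)) = -1*(-92) = 92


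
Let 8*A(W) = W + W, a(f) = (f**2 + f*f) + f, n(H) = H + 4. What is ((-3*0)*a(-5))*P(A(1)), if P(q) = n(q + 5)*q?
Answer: 0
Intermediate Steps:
n(H) = 4 + H
a(f) = f + 2*f**2 (a(f) = (f**2 + f**2) + f = 2*f**2 + f = f + 2*f**2)
A(W) = W/4 (A(W) = (W + W)/8 = (2*W)/8 = W/4)
P(q) = q*(9 + q) (P(q) = (4 + (q + 5))*q = (4 + (5 + q))*q = (9 + q)*q = q*(9 + q))
((-3*0)*a(-5))*P(A(1)) = ((-3*0)*(-5*(1 + 2*(-5))))*(((1/4)*1)*(9 + (1/4)*1)) = (0*(-5*(1 - 10)))*((9 + 1/4)/4) = (0*(-5*(-9)))*((1/4)*(37/4)) = (0*45)*(37/16) = 0*(37/16) = 0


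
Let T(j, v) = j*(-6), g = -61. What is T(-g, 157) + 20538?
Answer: 20172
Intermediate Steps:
T(j, v) = -6*j
T(-g, 157) + 20538 = -(-6)*(-61) + 20538 = -6*61 + 20538 = -366 + 20538 = 20172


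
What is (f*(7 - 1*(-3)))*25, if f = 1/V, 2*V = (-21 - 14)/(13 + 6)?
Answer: -1900/7 ≈ -271.43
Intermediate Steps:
V = -35/38 (V = ((-21 - 14)/(13 + 6))/2 = (-35/19)/2 = (-35*1/19)/2 = (½)*(-35/19) = -35/38 ≈ -0.92105)
f = -38/35 (f = 1/(-35/38) = -38/35 ≈ -1.0857)
(f*(7 - 1*(-3)))*25 = -38*(7 - 1*(-3))/35*25 = -38*(7 + 3)/35*25 = -38/35*10*25 = -76/7*25 = -1900/7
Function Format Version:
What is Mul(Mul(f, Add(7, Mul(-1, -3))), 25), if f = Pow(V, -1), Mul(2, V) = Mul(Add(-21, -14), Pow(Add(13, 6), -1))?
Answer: Rational(-1900, 7) ≈ -271.43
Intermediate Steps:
V = Rational(-35, 38) (V = Mul(Rational(1, 2), Mul(Add(-21, -14), Pow(Add(13, 6), -1))) = Mul(Rational(1, 2), Mul(-35, Pow(19, -1))) = Mul(Rational(1, 2), Mul(-35, Rational(1, 19))) = Mul(Rational(1, 2), Rational(-35, 19)) = Rational(-35, 38) ≈ -0.92105)
f = Rational(-38, 35) (f = Pow(Rational(-35, 38), -1) = Rational(-38, 35) ≈ -1.0857)
Mul(Mul(f, Add(7, Mul(-1, -3))), 25) = Mul(Mul(Rational(-38, 35), Add(7, Mul(-1, -3))), 25) = Mul(Mul(Rational(-38, 35), Add(7, 3)), 25) = Mul(Mul(Rational(-38, 35), 10), 25) = Mul(Rational(-76, 7), 25) = Rational(-1900, 7)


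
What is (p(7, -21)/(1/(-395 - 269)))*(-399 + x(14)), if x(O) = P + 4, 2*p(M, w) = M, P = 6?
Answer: 904036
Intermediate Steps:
p(M, w) = M/2
x(O) = 10 (x(O) = 6 + 4 = 10)
(p(7, -21)/(1/(-395 - 269)))*(-399 + x(14)) = (((½)*7)/(1/(-395 - 269)))*(-399 + 10) = (7/(2*(1/(-664))))*(-389) = (7/(2*(-1/664)))*(-389) = ((7/2)*(-664))*(-389) = -2324*(-389) = 904036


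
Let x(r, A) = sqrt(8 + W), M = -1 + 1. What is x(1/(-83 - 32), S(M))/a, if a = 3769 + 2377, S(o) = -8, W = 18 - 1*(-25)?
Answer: sqrt(51)/6146 ≈ 0.0011620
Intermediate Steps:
W = 43 (W = 18 + 25 = 43)
M = 0
a = 6146
x(r, A) = sqrt(51) (x(r, A) = sqrt(8 + 43) = sqrt(51))
x(1/(-83 - 32), S(M))/a = sqrt(51)/6146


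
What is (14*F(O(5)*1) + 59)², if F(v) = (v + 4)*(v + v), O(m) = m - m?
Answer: 3481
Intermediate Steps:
O(m) = 0
F(v) = 2*v*(4 + v) (F(v) = (4 + v)*(2*v) = 2*v*(4 + v))
(14*F(O(5)*1) + 59)² = (14*(2*(0*1)*(4 + 0*1)) + 59)² = (14*(2*0*(4 + 0)) + 59)² = (14*(2*0*4) + 59)² = (14*0 + 59)² = (0 + 59)² = 59² = 3481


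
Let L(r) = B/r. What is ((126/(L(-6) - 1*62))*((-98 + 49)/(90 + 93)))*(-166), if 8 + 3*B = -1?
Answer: -227752/2501 ≈ -91.064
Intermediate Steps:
B = -3 (B = -8/3 + (⅓)*(-1) = -8/3 - ⅓ = -3)
L(r) = -3/r
((126/(L(-6) - 1*62))*((-98 + 49)/(90 + 93)))*(-166) = ((126/(-3/(-6) - 1*62))*((-98 + 49)/(90 + 93)))*(-166) = ((126/(-3*(-⅙) - 62))*(-49/183))*(-166) = ((126/(½ - 62))*(-49*1/183))*(-166) = ((126/(-123/2))*(-49/183))*(-166) = ((126*(-2/123))*(-49/183))*(-166) = -84/41*(-49/183)*(-166) = (1372/2501)*(-166) = -227752/2501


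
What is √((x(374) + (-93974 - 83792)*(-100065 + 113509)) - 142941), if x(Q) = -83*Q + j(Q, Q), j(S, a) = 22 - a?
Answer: 9*I*√29506919 ≈ 48888.0*I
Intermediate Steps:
x(Q) = 22 - 84*Q (x(Q) = -83*Q + (22 - Q) = 22 - 84*Q)
√((x(374) + (-93974 - 83792)*(-100065 + 113509)) - 142941) = √(((22 - 84*374) + (-93974 - 83792)*(-100065 + 113509)) - 142941) = √(((22 - 31416) - 177766*13444) - 142941) = √((-31394 - 2389886104) - 142941) = √(-2389917498 - 142941) = √(-2390060439) = 9*I*√29506919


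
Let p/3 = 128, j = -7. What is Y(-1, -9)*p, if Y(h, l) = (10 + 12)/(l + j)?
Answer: -528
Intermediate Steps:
p = 384 (p = 3*128 = 384)
Y(h, l) = 22/(-7 + l) (Y(h, l) = (10 + 12)/(l - 7) = 22/(-7 + l))
Y(-1, -9)*p = (22/(-7 - 9))*384 = (22/(-16))*384 = (22*(-1/16))*384 = -11/8*384 = -528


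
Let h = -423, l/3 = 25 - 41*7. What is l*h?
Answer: 332478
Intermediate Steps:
l = -786 (l = 3*(25 - 41*7) = 3*(25 - 287) = 3*(-262) = -786)
l*h = -786*(-423) = 332478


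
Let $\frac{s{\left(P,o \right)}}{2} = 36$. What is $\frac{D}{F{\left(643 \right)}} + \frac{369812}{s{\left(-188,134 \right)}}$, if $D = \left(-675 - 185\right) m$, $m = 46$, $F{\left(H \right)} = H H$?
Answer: $\frac{38223888317}{7442082} \approx 5136.2$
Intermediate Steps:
$s{\left(P,o \right)} = 72$ ($s{\left(P,o \right)} = 2 \cdot 36 = 72$)
$F{\left(H \right)} = H^{2}$
$D = -39560$ ($D = \left(-675 - 185\right) 46 = \left(-860\right) 46 = -39560$)
$\frac{D}{F{\left(643 \right)}} + \frac{369812}{s{\left(-188,134 \right)}} = - \frac{39560}{643^{2}} + \frac{369812}{72} = - \frac{39560}{413449} + 369812 \cdot \frac{1}{72} = \left(-39560\right) \frac{1}{413449} + \frac{92453}{18} = - \frac{39560}{413449} + \frac{92453}{18} = \frac{38223888317}{7442082}$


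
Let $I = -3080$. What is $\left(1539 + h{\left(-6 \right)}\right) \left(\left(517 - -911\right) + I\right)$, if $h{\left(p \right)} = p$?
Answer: $-2532516$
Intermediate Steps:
$\left(1539 + h{\left(-6 \right)}\right) \left(\left(517 - -911\right) + I\right) = \left(1539 - 6\right) \left(\left(517 - -911\right) - 3080\right) = 1533 \left(\left(517 + 911\right) - 3080\right) = 1533 \left(1428 - 3080\right) = 1533 \left(-1652\right) = -2532516$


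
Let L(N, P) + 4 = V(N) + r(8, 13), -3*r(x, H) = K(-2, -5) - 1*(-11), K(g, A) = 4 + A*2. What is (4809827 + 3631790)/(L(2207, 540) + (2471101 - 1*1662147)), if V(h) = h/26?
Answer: 658446126/63104591 ≈ 10.434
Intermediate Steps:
K(g, A) = 4 + 2*A
r(x, H) = -5/3 (r(x, H) = -((4 + 2*(-5)) - 1*(-11))/3 = -((4 - 10) + 11)/3 = -(-6 + 11)/3 = -⅓*5 = -5/3)
V(h) = h/26 (V(h) = h*(1/26) = h/26)
L(N, P) = -17/3 + N/26 (L(N, P) = -4 + (N/26 - 5/3) = -4 + (-5/3 + N/26) = -17/3 + N/26)
(4809827 + 3631790)/(L(2207, 540) + (2471101 - 1*1662147)) = (4809827 + 3631790)/((-17/3 + (1/26)*2207) + (2471101 - 1*1662147)) = 8441617/((-17/3 + 2207/26) + (2471101 - 1662147)) = 8441617/(6179/78 + 808954) = 8441617/(63104591/78) = 8441617*(78/63104591) = 658446126/63104591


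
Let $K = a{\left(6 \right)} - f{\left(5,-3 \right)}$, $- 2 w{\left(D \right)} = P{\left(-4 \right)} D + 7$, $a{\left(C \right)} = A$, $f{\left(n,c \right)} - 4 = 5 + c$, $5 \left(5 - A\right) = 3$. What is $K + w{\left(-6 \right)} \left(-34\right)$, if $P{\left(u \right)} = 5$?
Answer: $- \frac{1963}{5} \approx -392.6$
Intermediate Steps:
$A = \frac{22}{5}$ ($A = 5 - \frac{3}{5} = \frac{22}{5} \approx 4.4$)
$f{\left(n,c \right)} = 9 + c$ ($f{\left(n,c \right)} = 4 + \left(5 + c\right) = 9 + c$)
$a{\left(C \right)} = \frac{22}{5}$
$w{\left(D \right)} = - \frac{7}{2} - \frac{5 D}{2}$ ($w{\left(D \right)} = - \frac{5 D + 7}{2} = - \frac{7 + 5 D}{2} = - \frac{7}{2} - \frac{5 D}{2}$)
$K = - \frac{8}{5}$ ($K = \frac{22}{5} - \left(9 - 3\right) = \frac{22}{5} - 6 = - \frac{8}{5} \approx -1.6$)
$K + w{\left(-6 \right)} \left(-34\right) = - \frac{8}{5} + \left(- \frac{7}{2} - -15\right) \left(-34\right) = - \frac{8}{5} + \left(- \frac{7}{2} + 15\right) \left(-34\right) = - \frac{8}{5} + \frac{23}{2} \left(-34\right) = - \frac{8}{5} - 391 = - \frac{1963}{5}$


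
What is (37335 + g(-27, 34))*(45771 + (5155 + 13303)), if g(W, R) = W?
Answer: 2396255532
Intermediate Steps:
(37335 + g(-27, 34))*(45771 + (5155 + 13303)) = (37335 - 27)*(45771 + (5155 + 13303)) = 37308*(45771 + 18458) = 37308*64229 = 2396255532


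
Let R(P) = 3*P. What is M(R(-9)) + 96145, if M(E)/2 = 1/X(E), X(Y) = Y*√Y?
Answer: 96145 + 2*I*√3/243 ≈ 96145.0 + 0.014256*I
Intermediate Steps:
X(Y) = Y^(3/2)
M(E) = 2/E^(3/2) (M(E) = 2/(E^(3/2)) = 2/E^(3/2))
M(R(-9)) + 96145 = 2/(3*(-9))^(3/2) + 96145 = 2/(-27)^(3/2) + 96145 = 2*(I*√3/243) + 96145 = 2*I*√3/243 + 96145 = 96145 + 2*I*√3/243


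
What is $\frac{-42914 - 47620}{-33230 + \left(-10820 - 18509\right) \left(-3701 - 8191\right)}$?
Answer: $- \frac{573}{2207261} \approx -0.0002596$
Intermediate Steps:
$\frac{-42914 - 47620}{-33230 + \left(-10820 - 18509\right) \left(-3701 - 8191\right)} = - \frac{90534}{-33230 - -348780468} = - \frac{90534}{-33230 + 348780468} = - \frac{90534}{348747238} = \left(-90534\right) \frac{1}{348747238} = - \frac{573}{2207261}$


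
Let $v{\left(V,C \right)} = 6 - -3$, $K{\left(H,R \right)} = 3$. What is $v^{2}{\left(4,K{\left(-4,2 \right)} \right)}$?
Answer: $81$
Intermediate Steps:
$v{\left(V,C \right)} = 9$ ($v{\left(V,C \right)} = 6 + 3 = 9$)
$v^{2}{\left(4,K{\left(-4,2 \right)} \right)} = 9^{2} = 81$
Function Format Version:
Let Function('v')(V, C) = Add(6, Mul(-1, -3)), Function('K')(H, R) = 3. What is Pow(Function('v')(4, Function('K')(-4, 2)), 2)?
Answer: 81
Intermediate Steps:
Function('v')(V, C) = 9 (Function('v')(V, C) = Add(6, 3) = 9)
Pow(Function('v')(4, Function('K')(-4, 2)), 2) = Pow(9, 2) = 81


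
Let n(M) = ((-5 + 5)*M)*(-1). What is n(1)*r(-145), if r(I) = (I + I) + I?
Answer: 0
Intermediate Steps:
n(M) = 0 (n(M) = (0*M)*(-1) = 0*(-1) = 0)
r(I) = 3*I (r(I) = 2*I + I = 3*I)
n(1)*r(-145) = 0*(3*(-145)) = 0*(-435) = 0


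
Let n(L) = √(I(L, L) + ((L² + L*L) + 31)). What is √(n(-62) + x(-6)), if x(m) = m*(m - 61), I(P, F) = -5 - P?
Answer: √(402 + 36*√6) ≈ 22.140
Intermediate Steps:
n(L) = √(26 - L + 2*L²) (n(L) = √((-5 - L) + ((L² + L*L) + 31)) = √((-5 - L) + ((L² + L²) + 31)) = √((-5 - L) + (2*L² + 31)) = √((-5 - L) + (31 + 2*L²)) = √(26 - L + 2*L²))
x(m) = m*(-61 + m)
√(n(-62) + x(-6)) = √(√(26 - 1*(-62) + 2*(-62)²) - 6*(-61 - 6)) = √(√(26 + 62 + 2*3844) - 6*(-67)) = √(√(26 + 62 + 7688) + 402) = √(√7776 + 402) = √(36*√6 + 402) = √(402 + 36*√6)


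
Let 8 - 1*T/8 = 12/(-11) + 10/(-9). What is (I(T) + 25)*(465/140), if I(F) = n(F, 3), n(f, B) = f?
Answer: 327205/924 ≈ 354.12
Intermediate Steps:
T = 8080/99 (T = 64 - 8*(12/(-11) + 10/(-9)) = 64 - 8*(12*(-1/11) + 10*(-⅑)) = 64 - 8*(-12/11 - 10/9) = 64 - 8*(-218/99) = 64 + 1744/99 = 8080/99 ≈ 81.616)
I(F) = F
(I(T) + 25)*(465/140) = (8080/99 + 25)*(465/140) = 10555*(465*(1/140))/99 = (10555/99)*(93/28) = 327205/924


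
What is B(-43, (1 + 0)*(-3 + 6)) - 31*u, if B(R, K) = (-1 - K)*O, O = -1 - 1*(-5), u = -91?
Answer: 2805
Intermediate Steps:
O = 4 (O = -1 + 5 = 4)
B(R, K) = -4 - 4*K (B(R, K) = (-1 - K)*4 = -4 - 4*K)
B(-43, (1 + 0)*(-3 + 6)) - 31*u = (-4 - 4*(1 + 0)*(-3 + 6)) - 31*(-91) = (-4 - 4*3) + 2821 = (-4 - 12) + 2821 = -16 + 2821 = 2805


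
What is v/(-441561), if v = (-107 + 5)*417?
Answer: 14178/147187 ≈ 0.096326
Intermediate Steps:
v = -42534 (v = -102*417 = -42534)
v/(-441561) = -42534/(-441561) = -42534*(-1/441561) = 14178/147187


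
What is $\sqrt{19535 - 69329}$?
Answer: $i \sqrt{49794} \approx 223.15 i$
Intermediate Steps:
$\sqrt{19535 - 69329} = \sqrt{-49794} = i \sqrt{49794}$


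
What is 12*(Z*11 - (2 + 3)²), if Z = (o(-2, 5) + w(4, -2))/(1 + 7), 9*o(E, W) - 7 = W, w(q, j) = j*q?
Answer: -410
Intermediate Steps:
o(E, W) = 7/9 + W/9
Z = -⅚ (Z = ((7/9 + (⅑)*5) - 2*4)/(1 + 7) = ((7/9 + 5/9) - 8)/8 = (4/3 - 8)*(⅛) = -20/3*⅛ = -⅚ ≈ -0.83333)
12*(Z*11 - (2 + 3)²) = 12*(-⅚*11 - (2 + 3)²) = 12*(-55/6 - 1*5²) = 12*(-55/6 - 1*25) = 12*(-55/6 - 25) = 12*(-205/6) = -410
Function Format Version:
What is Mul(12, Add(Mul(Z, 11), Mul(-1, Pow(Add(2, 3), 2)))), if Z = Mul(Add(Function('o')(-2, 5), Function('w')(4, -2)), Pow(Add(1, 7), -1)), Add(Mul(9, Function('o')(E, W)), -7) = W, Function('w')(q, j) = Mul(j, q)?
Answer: -410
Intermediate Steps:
Function('o')(E, W) = Add(Rational(7, 9), Mul(Rational(1, 9), W))
Z = Rational(-5, 6) (Z = Mul(Add(Add(Rational(7, 9), Mul(Rational(1, 9), 5)), Mul(-2, 4)), Pow(Add(1, 7), -1)) = Mul(Add(Add(Rational(7, 9), Rational(5, 9)), -8), Pow(8, -1)) = Mul(Add(Rational(4, 3), -8), Rational(1, 8)) = Mul(Rational(-20, 3), Rational(1, 8)) = Rational(-5, 6) ≈ -0.83333)
Mul(12, Add(Mul(Z, 11), Mul(-1, Pow(Add(2, 3), 2)))) = Mul(12, Add(Mul(Rational(-5, 6), 11), Mul(-1, Pow(Add(2, 3), 2)))) = Mul(12, Add(Rational(-55, 6), Mul(-1, Pow(5, 2)))) = Mul(12, Add(Rational(-55, 6), Mul(-1, 25))) = Mul(12, Add(Rational(-55, 6), -25)) = Mul(12, Rational(-205, 6)) = -410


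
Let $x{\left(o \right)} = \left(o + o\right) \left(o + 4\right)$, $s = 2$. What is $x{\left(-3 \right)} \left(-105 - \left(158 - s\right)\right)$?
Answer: $1566$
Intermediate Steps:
$x{\left(o \right)} = 2 o \left(4 + o\right)$
$x{\left(-3 \right)} \left(-105 - \left(158 - s\right)\right) = 2 \left(-3\right) \left(4 - 3\right) \left(-105 - \left(158 - 2\right)\right) = 2 \left(-3\right) 1 \left(-105 - \left(158 - 2\right)\right) = - 6 \left(-105 - 156\right) = \left(-6\right) \left(-261\right) = 1566$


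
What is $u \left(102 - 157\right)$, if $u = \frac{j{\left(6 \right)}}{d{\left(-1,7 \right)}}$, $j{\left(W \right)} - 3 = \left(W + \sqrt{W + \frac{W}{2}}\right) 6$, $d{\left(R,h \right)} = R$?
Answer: $3135$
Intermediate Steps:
$j{\left(W \right)} = 3 + 6 W + 3 \sqrt{6} \sqrt{W}$ ($j{\left(W \right)} = 3 + \left(W + \sqrt{W + \frac{W}{2}}\right) 6 = 3 + \left(W + \sqrt{\frac{3 W}{2}}\right) 6 = 3 + \left(W + \frac{\sqrt{6} \sqrt{W}}{2}\right) 6 = 3 + \left(6 W + 3 \sqrt{6} \sqrt{W}\right) = 3 + 6 W + 3 \sqrt{6} \sqrt{W}$)
$u = -57$ ($u = \frac{3 + 6 \cdot 6 + 3 \sqrt{6} \sqrt{6}}{-1} = \left(3 + 36 + 18\right) \left(-1\right) = 57 \left(-1\right) = -57$)
$u \left(102 - 157\right) = - 57 \left(102 - 157\right) = \left(-57\right) \left(-55\right) = 3135$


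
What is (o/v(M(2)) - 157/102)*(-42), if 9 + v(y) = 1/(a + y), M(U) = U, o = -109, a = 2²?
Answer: -408709/901 ≈ -453.62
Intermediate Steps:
a = 4
v(y) = -9 + 1/(4 + y)
(o/v(M(2)) - 157/102)*(-42) = (-109*(4 + 2)/(-35 - 9*2) - 157/102)*(-42) = (-109*6/(-35 - 18) - 157*1/102)*(-42) = (-109/((⅙)*(-53)) - 157/102)*(-42) = (-109/(-53/6) - 157/102)*(-42) = (-109*(-6/53) - 157/102)*(-42) = (654/53 - 157/102)*(-42) = (58387/5406)*(-42) = -408709/901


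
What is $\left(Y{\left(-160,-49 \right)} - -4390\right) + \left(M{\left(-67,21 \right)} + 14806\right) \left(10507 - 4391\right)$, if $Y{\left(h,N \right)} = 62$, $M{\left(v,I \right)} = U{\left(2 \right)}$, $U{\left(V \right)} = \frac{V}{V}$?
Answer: $90564064$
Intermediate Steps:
$U{\left(V \right)} = 1$
$M{\left(v,I \right)} = 1$
$\left(Y{\left(-160,-49 \right)} - -4390\right) + \left(M{\left(-67,21 \right)} + 14806\right) \left(10507 - 4391\right) = \left(62 - -4390\right) + \left(1 + 14806\right) \left(10507 - 4391\right) = \left(62 + \left(-7621 + 12011\right)\right) + 14807 \cdot 6116 = \left(62 + 4390\right) + 90559612 = 4452 + 90559612 = 90564064$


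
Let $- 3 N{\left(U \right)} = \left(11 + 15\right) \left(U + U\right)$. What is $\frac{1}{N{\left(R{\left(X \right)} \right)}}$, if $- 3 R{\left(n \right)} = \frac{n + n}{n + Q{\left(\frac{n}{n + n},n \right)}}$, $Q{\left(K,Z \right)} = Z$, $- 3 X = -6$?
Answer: $\frac{9}{52} \approx 0.17308$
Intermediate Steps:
$X = 2$ ($X = \left(- \frac{1}{3}\right) \left(-6\right) = 2$)
$R{\left(n \right)} = - \frac{1}{3}$ ($R{\left(n \right)} = - \frac{\left(n + n\right) \frac{1}{n + n}}{3} = - \frac{2 n \frac{1}{2 n}}{3} = \left(- \frac{1}{3}\right) 1 = - \frac{1}{3}$)
$N{\left(U \right)} = - \frac{52 U}{3}$ ($N{\left(U \right)} = - \frac{\left(11 + 15\right) \left(U + U\right)}{3} = - \frac{26 \cdot 2 U}{3} = - \frac{52 U}{3}$)
$\frac{1}{N{\left(R{\left(X \right)} \right)}} = \frac{1}{\left(- \frac{52}{3}\right) \left(- \frac{1}{3}\right)} = \frac{1}{\frac{52}{9}} = \frac{9}{52}$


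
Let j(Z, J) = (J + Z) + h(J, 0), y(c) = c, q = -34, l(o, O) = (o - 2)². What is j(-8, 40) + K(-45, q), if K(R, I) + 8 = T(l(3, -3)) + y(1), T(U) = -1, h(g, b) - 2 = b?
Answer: 26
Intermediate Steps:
l(o, O) = (-2 + o)²
h(g, b) = 2 + b
j(Z, J) = 2 + J + Z (j(Z, J) = (J + Z) + (2 + 0) = (J + Z) + 2 = 2 + J + Z)
K(R, I) = -8 (K(R, I) = -8 + (-1 + 1) = -8 + 0 = -8)
j(-8, 40) + K(-45, q) = (2 + 40 - 8) - 8 = 34 - 8 = 26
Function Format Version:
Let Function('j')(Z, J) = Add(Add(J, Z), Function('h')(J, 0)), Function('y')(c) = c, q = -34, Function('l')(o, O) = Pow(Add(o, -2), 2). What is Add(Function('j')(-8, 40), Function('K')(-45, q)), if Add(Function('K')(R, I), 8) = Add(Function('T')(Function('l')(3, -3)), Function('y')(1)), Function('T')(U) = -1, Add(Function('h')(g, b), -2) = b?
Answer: 26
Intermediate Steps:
Function('l')(o, O) = Pow(Add(-2, o), 2)
Function('h')(g, b) = Add(2, b)
Function('j')(Z, J) = Add(2, J, Z) (Function('j')(Z, J) = Add(Add(J, Z), Add(2, 0)) = Add(Add(J, Z), 2) = Add(2, J, Z))
Function('K')(R, I) = -8 (Function('K')(R, I) = Add(-8, Add(-1, 1)) = Add(-8, 0) = -8)
Add(Function('j')(-8, 40), Function('K')(-45, q)) = Add(Add(2, 40, -8), -8) = Add(34, -8) = 26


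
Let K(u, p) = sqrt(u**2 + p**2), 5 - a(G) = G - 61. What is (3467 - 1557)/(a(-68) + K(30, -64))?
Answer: 12797/648 - 191*sqrt(1249)/648 ≈ 9.3315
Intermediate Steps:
a(G) = 66 - G (a(G) = 5 - (G - 61) = 5 - (-61 + G) = 5 + (61 - G) = 66 - G)
K(u, p) = sqrt(p**2 + u**2)
(3467 - 1557)/(a(-68) + K(30, -64)) = (3467 - 1557)/((66 - 1*(-68)) + sqrt((-64)**2 + 30**2)) = 1910/((66 + 68) + sqrt(4096 + 900)) = 1910/(134 + sqrt(4996)) = 1910/(134 + 2*sqrt(1249))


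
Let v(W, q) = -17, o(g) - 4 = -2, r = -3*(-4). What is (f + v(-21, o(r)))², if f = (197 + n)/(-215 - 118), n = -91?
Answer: 33258289/110889 ≈ 299.92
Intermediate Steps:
r = 12
o(g) = 2 (o(g) = 4 - 2 = 2)
f = -106/333 (f = (197 - 91)/(-215 - 118) = 106/(-333) = 106*(-1/333) = -106/333 ≈ -0.31832)
(f + v(-21, o(r)))² = (-106/333 - 17)² = (-5767/333)² = 33258289/110889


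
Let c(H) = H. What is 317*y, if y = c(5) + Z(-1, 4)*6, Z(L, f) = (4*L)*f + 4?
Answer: -21239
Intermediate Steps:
Z(L, f) = 4 + 4*L*f (Z(L, f) = 4*L*f + 4 = 4 + 4*L*f)
y = -67 (y = 5 + (4 + 4*(-1)*4)*6 = 5 + (4 - 16)*6 = 5 - 12*6 = 5 - 72 = -67)
317*y = 317*(-67) = -21239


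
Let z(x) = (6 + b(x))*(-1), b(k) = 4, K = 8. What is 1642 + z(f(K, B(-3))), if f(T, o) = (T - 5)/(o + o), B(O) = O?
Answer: 1632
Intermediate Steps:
f(T, o) = (-5 + T)/(2*o) (f(T, o) = (-5 + T)/((2*o)) = (-5 + T)*(1/(2*o)) = (-5 + T)/(2*o))
z(x) = -10 (z(x) = (6 + 4)*(-1) = 10*(-1) = -10)
1642 + z(f(K, B(-3))) = 1642 - 10 = 1632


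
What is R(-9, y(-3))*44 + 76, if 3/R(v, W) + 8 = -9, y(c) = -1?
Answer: 1160/17 ≈ 68.235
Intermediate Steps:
R(v, W) = -3/17 (R(v, W) = 3/(-8 - 9) = 3/(-17) = 3*(-1/17) = -3/17)
R(-9, y(-3))*44 + 76 = -3/17*44 + 76 = -132/17 + 76 = 1160/17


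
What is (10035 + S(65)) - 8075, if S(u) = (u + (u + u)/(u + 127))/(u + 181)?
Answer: 46293665/23616 ≈ 1960.3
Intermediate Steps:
S(u) = (u + 2*u/(127 + u))/(181 + u) (S(u) = (u + (2*u)/(127 + u))/(181 + u) = (u + 2*u/(127 + u))/(181 + u))
(10035 + S(65)) - 8075 = (10035 + 65*(129 + 65)/(22987 + 65² + 308*65)) - 8075 = (10035 + 65*194/(22987 + 4225 + 20020)) - 8075 = (10035 + 65*194/47232) - 8075 = (10035 + 65*(1/47232)*194) - 8075 = (10035 + 6305/23616) - 8075 = 236992865/23616 - 8075 = 46293665/23616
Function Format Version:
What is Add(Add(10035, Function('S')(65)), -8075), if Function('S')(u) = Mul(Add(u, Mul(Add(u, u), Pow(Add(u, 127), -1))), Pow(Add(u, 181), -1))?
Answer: Rational(46293665, 23616) ≈ 1960.3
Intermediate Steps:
Function('S')(u) = Mul(Pow(Add(181, u), -1), Add(u, Mul(2, u, Pow(Add(127, u), -1)))) (Function('S')(u) = Mul(Add(u, Mul(Mul(2, u), Pow(Add(127, u), -1))), Pow(Add(181, u), -1)) = Mul(Add(u, Mul(2, u, Pow(Add(127, u), -1))), Pow(Add(181, u), -1)) = Mul(Pow(Add(181, u), -1), Add(u, Mul(2, u, Pow(Add(127, u), -1)))))
Add(Add(10035, Function('S')(65)), -8075) = Add(Add(10035, Mul(65, Pow(Add(22987, Pow(65, 2), Mul(308, 65)), -1), Add(129, 65))), -8075) = Add(Add(10035, Mul(65, Pow(Add(22987, 4225, 20020), -1), 194)), -8075) = Add(Add(10035, Mul(65, Pow(47232, -1), 194)), -8075) = Add(Add(10035, Mul(65, Rational(1, 47232), 194)), -8075) = Add(Add(10035, Rational(6305, 23616)), -8075) = Add(Rational(236992865, 23616), -8075) = Rational(46293665, 23616)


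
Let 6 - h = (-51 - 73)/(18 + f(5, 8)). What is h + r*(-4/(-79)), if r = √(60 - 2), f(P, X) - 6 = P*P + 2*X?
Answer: 514/65 + 4*√58/79 ≈ 8.2933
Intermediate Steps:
f(P, X) = 6 + P² + 2*X (f(P, X) = 6 + (P*P + 2*X) = 6 + (P² + 2*X) = 6 + P² + 2*X)
h = 514/65 (h = 6 - (-51 - 73)/(18 + (6 + 5² + 2*8)) = 6 - (-124)/(18 + (6 + 25 + 16)) = 6 - (-124)/(18 + 47) = 6 - (-124)/65 = 6 - 1*(-124/65) = 6 + 124/65 = 514/65 ≈ 7.9077)
r = √58 ≈ 7.6158
h + r*(-4/(-79)) = 514/65 + √58*(-4/(-79)) = 514/65 + √58*(-4*(-1/79)) = 514/65 + √58*(4/79) = 514/65 + 4*√58/79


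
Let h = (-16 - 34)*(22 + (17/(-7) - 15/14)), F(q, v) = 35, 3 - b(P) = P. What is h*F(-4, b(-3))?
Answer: -32375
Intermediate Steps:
b(P) = 3 - P
h = -925 (h = -50*(22 + (17*(-⅐) - 15*1/14)) = -50*(22 + (-17/7 - 15/14)) = -50*(22 - 7/2) = -50*37/2 = -925)
h*F(-4, b(-3)) = -925*35 = -32375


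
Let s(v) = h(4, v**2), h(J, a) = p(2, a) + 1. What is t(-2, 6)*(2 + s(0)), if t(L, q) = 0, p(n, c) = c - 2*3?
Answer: 0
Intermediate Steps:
p(n, c) = -6 + c (p(n, c) = c - 6 = -6 + c)
h(J, a) = -5 + a (h(J, a) = (-6 + a) + 1 = -5 + a)
s(v) = -5 + v**2
t(-2, 6)*(2 + s(0)) = 0*(2 + (-5 + 0**2)) = 0*(2 + (-5 + 0)) = 0*(2 - 5) = 0*(-3) = 0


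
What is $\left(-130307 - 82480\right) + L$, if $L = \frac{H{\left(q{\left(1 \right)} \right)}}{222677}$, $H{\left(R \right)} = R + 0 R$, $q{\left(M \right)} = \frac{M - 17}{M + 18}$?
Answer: $- \frac{900272645197}{4230863} \approx -2.1279 \cdot 10^{5}$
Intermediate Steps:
$q{\left(M \right)} = \frac{-17 + M}{18 + M}$
$H{\left(R \right)} = R$ ($H{\left(R \right)} = R + 0 = R$)
$L = - \frac{16}{4230863}$ ($L = \frac{\frac{1}{18 + 1} \left(-17 + 1\right)}{222677} = \frac{1}{19} \left(-16\right) \frac{1}{222677} = \left(- \frac{16}{19}\right) \frac{1}{222677} = - \frac{16}{4230863} \approx -3.7817 \cdot 10^{-6}$)
$\left(-130307 - 82480\right) + L = \left(-130307 - 82480\right) - \frac{16}{4230863} = -212787 - \frac{16}{4230863} = - \frac{900272645197}{4230863}$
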